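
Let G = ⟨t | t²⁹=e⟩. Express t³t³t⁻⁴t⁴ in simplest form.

Multiply left to right, reducing at each step:
  (t³) · t³ = t⁶
  (t⁶) · t⁻⁴ = t²
  (t²) · t⁴ = t⁶

Answer: t⁶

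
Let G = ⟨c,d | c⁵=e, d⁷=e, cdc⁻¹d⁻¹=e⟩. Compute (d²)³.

Compute successive powers of (d²), reducing at each step:
  (d²)²: (d²) · d² = d⁴
  (d²)³: (d⁴) · d² = d⁶

Answer: d⁶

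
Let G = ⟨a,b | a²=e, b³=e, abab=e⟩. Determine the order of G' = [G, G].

G' = [G, G] is generated by all commutators. The generator-pair commutators are: [a, b] = b.
The subgroup they normally generate is {e, b, b²}, of order 3.
Check: |G/G'| = 6/3 = 2 is the order of the abelianisation.

Answer: 3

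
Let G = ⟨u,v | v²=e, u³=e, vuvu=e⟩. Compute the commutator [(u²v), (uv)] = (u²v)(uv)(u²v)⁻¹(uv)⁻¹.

[(u²v), (uv)] = (u²v)·(uv)·(u²v)⁻¹·(uv)⁻¹.
  (u²v) · (uv) = u
  u · (u²v) = v
  v · (uv) = u²

Answer: u²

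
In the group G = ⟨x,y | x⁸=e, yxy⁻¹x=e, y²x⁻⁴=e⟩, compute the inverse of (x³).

The order of (x³) is 8 (smallest k with (x³)ᵏ = e), so (x³)⁻¹ = (x³)⁷ = x⁵.
Check: (x³) · (x⁵) → (x³) · x⁵ = e, giving e as required.

Answer: x⁵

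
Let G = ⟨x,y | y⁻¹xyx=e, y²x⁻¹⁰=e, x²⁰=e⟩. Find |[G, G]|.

G' = [G, G] is generated by all commutators. The generator-pair commutators are: [x, y] = x².
The subgroup they normally generate is {e, x², x⁴, x⁶, x⁸, x¹⁰, x¹², x¹⁴, x¹⁶, x¹⁸}, of order 10.
Check: |G/G'| = 40/10 = 4 is the order of the abelianisation.

Answer: 10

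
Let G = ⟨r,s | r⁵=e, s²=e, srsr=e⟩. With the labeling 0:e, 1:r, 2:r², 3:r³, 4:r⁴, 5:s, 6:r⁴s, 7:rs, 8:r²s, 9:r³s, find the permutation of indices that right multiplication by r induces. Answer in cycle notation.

(0 1 2 3 4)(5 6 9 8 7)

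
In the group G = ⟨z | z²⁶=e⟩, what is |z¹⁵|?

Compute successive powers until reaching e:
  (z¹⁵)¹ = z¹⁵, (z¹⁵)² = z⁴, (z¹⁵)³ = z¹⁹, (z¹⁵)⁴ = z⁸, (z¹⁵)⁵ = z²³, (z¹⁵)⁶ = z¹², (z¹⁵)⁷ = z, (z¹⁵)⁸ = z¹⁶, (z¹⁵)⁹ = z⁵, (z¹⁵)¹⁰ = z²⁰, (z¹⁵)¹¹ = z⁹, (z¹⁵)¹² = z²⁴, (z¹⁵)¹³ = z¹³, (z¹⁵)¹⁴ = z², (z¹⁵)¹⁵ = z¹⁷, (z¹⁵)¹⁶ = z⁶, (z¹⁵)¹⁷ = z²¹, (z¹⁵)¹⁸ = z¹⁰, (z¹⁵)¹⁹ = z²⁵, (z¹⁵)²⁰ = z¹⁴, (z¹⁵)²¹ = z³, (z¹⁵)²² = z¹⁸, (z¹⁵)²³ = z⁷, (z¹⁵)²⁴ = z²², (z¹⁵)²⁵ = z¹¹, (z¹⁵)²⁶ = e.
The smallest positive k with (z¹⁵)ᵏ = e is 26.

Answer: 26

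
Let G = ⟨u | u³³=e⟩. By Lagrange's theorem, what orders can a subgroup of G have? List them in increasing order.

|G| = 33 = 3 · 11. By Lagrange's theorem the order of any subgroup divides 33; the divisors of 33 are 1, 3, 11, 33.

Answer: 1, 3, 11, 33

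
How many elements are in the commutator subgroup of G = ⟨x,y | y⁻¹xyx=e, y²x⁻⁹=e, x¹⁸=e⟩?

G' = [G, G] is generated by all commutators. The generator-pair commutators are: [x, y] = x².
The subgroup they normally generate is {e, x², x⁴, x⁶, x⁸, x¹⁰, x¹², x¹⁴, x¹⁶}, of order 9.
Check: |G/G'| = 36/9 = 4 is the order of the abelianisation.

Answer: 9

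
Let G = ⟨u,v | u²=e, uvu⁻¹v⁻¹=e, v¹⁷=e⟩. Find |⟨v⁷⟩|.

|⟨v⁷⟩| equals the order of v⁷. Compute successive powers until reaching e:
  (v⁷)¹ = v⁷, (v⁷)² = v¹⁴, (v⁷)³ = v⁴, (v⁷)⁴ = v¹¹, (v⁷)⁵ = v, (v⁷)⁶ = v⁸, (v⁷)⁷ = v¹⁵, (v⁷)⁸ = v⁵, (v⁷)⁹ = v¹², (v⁷)¹⁰ = v², (v⁷)¹¹ = v⁹, (v⁷)¹² = v¹⁶, (v⁷)¹³ = v⁶, (v⁷)¹⁴ = v¹³, (v⁷)¹⁵ = v³, (v⁷)¹⁶ = v¹⁰, (v⁷)¹⁷ = e.
The smallest positive k with (v⁷)ᵏ = e is 17, so |⟨v⁷⟩| = 17.

Answer: 17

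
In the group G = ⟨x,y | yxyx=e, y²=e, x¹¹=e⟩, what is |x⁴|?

Compute successive powers until reaching e:
  (x⁴)¹ = x⁴, (x⁴)² = x⁸, (x⁴)³ = x, (x⁴)⁴ = x⁵, (x⁴)⁵ = x⁹, (x⁴)⁶ = x², (x⁴)⁷ = x⁶, (x⁴)⁸ = x¹⁰, (x⁴)⁹ = x³, (x⁴)¹⁰ = x⁷, (x⁴)¹¹ = e.
The smallest positive k with (x⁴)ᵏ = e is 11.

Answer: 11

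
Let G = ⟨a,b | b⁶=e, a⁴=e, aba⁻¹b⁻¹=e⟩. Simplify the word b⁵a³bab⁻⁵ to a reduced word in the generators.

Multiply left to right, reducing at each step:
  (b⁵) · a³ = a³b⁵
  (a³b⁵) · b = a³
  (a³) · a = e
  e · b⁻⁵ = b

Answer: b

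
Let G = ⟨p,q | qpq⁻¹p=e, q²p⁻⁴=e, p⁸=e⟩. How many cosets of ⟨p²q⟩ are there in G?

First find ord(p²q) by computing successive powers:
  (p²q)¹ = p²q, (p²q)² = p⁴, (p²q)³ = p²q⁻¹, (p²q)⁴ = e.
So |⟨p²q⟩| = ord(p²q) = 4. With |G| = 16, by Lagrange [G : ⟨p²q⟩] = 16/4 = 4.

Answer: 4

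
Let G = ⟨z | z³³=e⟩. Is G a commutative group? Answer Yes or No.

G has a single generator, so G is cyclic and hence abelian.

Answer: Yes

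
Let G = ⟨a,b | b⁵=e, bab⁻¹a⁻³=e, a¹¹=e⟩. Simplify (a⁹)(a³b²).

Compute (a⁹) · (a³b²) by multiplying left to right and reducing via the relations at each step:
  (a⁹) · a³ = a
  a · b² = ab²

Answer: ab²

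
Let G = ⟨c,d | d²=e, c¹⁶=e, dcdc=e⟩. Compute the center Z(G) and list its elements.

An element z ∈ Z(G) iff z commutes with every generator.
For example c⁸ is central: (c⁸)·c = c⁹ = c·(c⁸); (c⁸)·d = c⁸d = d·(c⁸).
Whereas c ∉ Z(G) since c·d = cd ≠ c¹⁵d = d·c.
Checking each of the 32 elements this way gives Z(G) = {e, c⁸}, of order 2.

Answer: {e, c⁸}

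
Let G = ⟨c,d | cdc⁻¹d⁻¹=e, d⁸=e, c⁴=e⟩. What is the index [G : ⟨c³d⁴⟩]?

First find ord(c³d⁴) by computing successive powers:
  (c³d⁴)¹ = c³d⁴, (c³d⁴)² = c², (c³d⁴)³ = cd⁴, (c³d⁴)⁴ = e.
So |⟨c³d⁴⟩| = ord(c³d⁴) = 4. With |G| = 32, by Lagrange [G : ⟨c³d⁴⟩] = 32/4 = 8.

Answer: 8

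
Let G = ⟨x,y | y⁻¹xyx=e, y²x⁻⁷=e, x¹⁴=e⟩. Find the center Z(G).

An element z ∈ Z(G) iff z commutes with every generator.
For example x⁷ is central: (x⁷)·x = x⁸ = x·(x⁷); (x⁷)·y = y⁻¹ = y·(x⁷).
Whereas x ∉ Z(G) since x·y = xy ≠ x⁶y⁻¹ = y·x.
Checking each of the 28 elements this way gives Z(G) = {e, x⁷}, of order 2.

Answer: {e, x⁷}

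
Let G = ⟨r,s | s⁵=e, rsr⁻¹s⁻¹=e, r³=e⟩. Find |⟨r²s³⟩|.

|⟨r²s³⟩| equals the order of r²s³. Compute successive powers until reaching e:
  (r²s³)¹ = r²s³, (r²s³)² = rs, (r²s³)³ = s⁴, (r²s³)⁴ = r²s², (r²s³)⁵ = r, (r²s³)⁶ = s³, (r²s³)⁷ = r²s, (r²s³)⁸ = rs⁴, (r²s³)⁹ = s², (r²s³)¹⁰ = r², (r²s³)¹¹ = rs³, (r²s³)¹² = s, (r²s³)¹³ = r²s⁴, (r²s³)¹⁴ = rs², (r²s³)¹⁵ = e.
The smallest positive k with (r²s³)ᵏ = e is 15, so |⟨r²s³⟩| = 15.

Answer: 15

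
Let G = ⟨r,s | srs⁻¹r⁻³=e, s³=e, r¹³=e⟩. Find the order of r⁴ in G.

Compute successive powers until reaching e:
  (r⁴)¹ = r⁴, (r⁴)² = r⁸, (r⁴)³ = r¹², (r⁴)⁴ = r³, (r⁴)⁵ = r⁷, (r⁴)⁶ = r¹¹, (r⁴)⁷ = r², (r⁴)⁸ = r⁶, (r⁴)⁹ = r¹⁰, (r⁴)¹⁰ = r, (r⁴)¹¹ = r⁵, (r⁴)¹² = r⁹, (r⁴)¹³ = e.
The smallest positive k with (r⁴)ᵏ = e is 13.

Answer: 13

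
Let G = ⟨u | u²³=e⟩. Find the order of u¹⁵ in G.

Compute successive powers until reaching e:
  (u¹⁵)¹ = u¹⁵, (u¹⁵)² = u⁷, (u¹⁵)³ = u²², (u¹⁵)⁴ = u¹⁴, (u¹⁵)⁵ = u⁶, (u¹⁵)⁶ = u²¹, (u¹⁵)⁷ = u¹³, (u¹⁵)⁸ = u⁵, (u¹⁵)⁹ = u²⁰, (u¹⁵)¹⁰ = u¹², (u¹⁵)¹¹ = u⁴, (u¹⁵)¹² = u¹⁹, (u¹⁵)¹³ = u¹¹, (u¹⁵)¹⁴ = u³, (u¹⁵)¹⁵ = u¹⁸, (u¹⁵)¹⁶ = u¹⁰, (u¹⁵)¹⁷ = u², (u¹⁵)¹⁸ = u¹⁷, (u¹⁵)¹⁹ = u⁹, (u¹⁵)²⁰ = u, (u¹⁵)²¹ = u¹⁶, (u¹⁵)²² = u⁸, (u¹⁵)²³ = e.
The smallest positive k with (u¹⁵)ᵏ = e is 23.

Answer: 23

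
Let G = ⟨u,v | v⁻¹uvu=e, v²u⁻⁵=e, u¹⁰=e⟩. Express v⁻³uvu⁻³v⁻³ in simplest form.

Multiply left to right, reducing at each step:
  v · u = u⁴v⁻¹
  (u⁴v⁻¹) · v = u⁴
  (u⁴) · u⁻³ = u
  u · v⁻³ = uv

Answer: uv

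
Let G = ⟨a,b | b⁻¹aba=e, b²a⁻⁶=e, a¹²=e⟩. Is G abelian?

a·b = ab but b·a = a⁵b⁻¹, so a·b ≠ b·a and G is not abelian.

Answer: No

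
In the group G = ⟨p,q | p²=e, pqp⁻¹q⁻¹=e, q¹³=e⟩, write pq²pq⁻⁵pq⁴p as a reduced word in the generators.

Multiply left to right, reducing at each step:
  p · q² = pq²
  (pq²) · p = q²
  (q²) · q⁻⁵ = q¹⁰
  (q¹⁰) · p = pq¹⁰
  (pq¹⁰) · q⁴ = pq
  (pq) · p = q

Answer: q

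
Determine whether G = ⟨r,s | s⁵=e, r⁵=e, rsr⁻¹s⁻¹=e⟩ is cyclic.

|G| = 25, but the maximum element order in G is 5 < 25. No single element generates all of G, so G is not cyclic.

Answer: No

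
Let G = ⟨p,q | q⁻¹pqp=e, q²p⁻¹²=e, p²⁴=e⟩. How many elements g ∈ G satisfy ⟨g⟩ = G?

⟨g⟩ = G would require ord(g) = |G| = 48, but the maximum element order in G is 24 < 48. So G is not cyclic and no single element generates it: the count is 0.

Answer: 0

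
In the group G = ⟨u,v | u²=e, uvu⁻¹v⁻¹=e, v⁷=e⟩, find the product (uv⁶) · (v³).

Compute (uv⁶) · (v³) by multiplying left to right and reducing via the relations at each step:
  (uv⁶) · v³ = uv²

Answer: uv²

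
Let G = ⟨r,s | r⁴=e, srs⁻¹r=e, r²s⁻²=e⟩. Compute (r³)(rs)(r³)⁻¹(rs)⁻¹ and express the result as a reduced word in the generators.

[(r³), (rs)] = (r³)·(rs)·(r³)⁻¹·(rs)⁻¹.
  (r³) · (rs) = s
  s · r = rs⁻¹
  (rs⁻¹) · (rs⁻¹) = r²

Answer: r²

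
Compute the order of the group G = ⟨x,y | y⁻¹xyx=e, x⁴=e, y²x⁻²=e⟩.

Enumerate words in the generators, reducing via the relations: the distinct elements are
  {e, x, y, xy, x², x³, y⁻¹, xy⁻¹}.
No further products give new elements, so |G| = 8.

Answer: 8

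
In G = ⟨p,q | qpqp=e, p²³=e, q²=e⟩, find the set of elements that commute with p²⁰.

⟨p²⁰⟩ ⊆ C_G(p²⁰) since powers of p²⁰ commute with p²⁰; so |C_G(p²⁰)| ≥ |⟨p²⁰⟩| = 23.
By orbit–stabilizer, |C_G(p²⁰)| = |G| / |conj. class of p²⁰| = 46 / 2 = 23.
The 23 elements commuting with p²⁰ are {e, p, p², p³, p⁴, p⁵, p⁶, p⁷, p⁸, p⁹, p¹⁰, p¹¹, p¹², p¹³, p¹⁴, p¹⁵, p¹⁶, p¹⁷, p¹⁸, p¹⁹, p²⁰, p²¹, p²²}.

Answer: {e, p, p², p³, p⁴, p⁵, p⁶, p⁷, p⁸, p⁹, p¹⁰, p¹¹, p¹², p¹³, p¹⁴, p¹⁵, p¹⁶, p¹⁷, p¹⁸, p¹⁹, p²⁰, p²¹, p²²}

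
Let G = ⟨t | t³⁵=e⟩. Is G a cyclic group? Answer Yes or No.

|G| = 35. The element t has order 35 (its powers give 35 distinct elements), so ⟨t⟩ = G and G is cyclic.

Answer: Yes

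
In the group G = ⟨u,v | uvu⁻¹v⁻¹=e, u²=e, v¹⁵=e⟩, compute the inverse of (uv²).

The order of (uv²) is 30 (smallest k with (uv²)ᵏ = e), so (uv²)⁻¹ = (uv²)²⁹ = uv¹³.
Check: (uv²) · (uv¹³) → (uv²) · u = v²;   (v²) · v¹³ = e, giving e as required.

Answer: uv¹³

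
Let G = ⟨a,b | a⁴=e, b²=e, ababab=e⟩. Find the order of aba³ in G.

Compute successive powers until reaching e:
  (aba³)¹ = aba³, (aba³)² = e.
The smallest positive k with (aba³)ᵏ = e is 2.

Answer: 2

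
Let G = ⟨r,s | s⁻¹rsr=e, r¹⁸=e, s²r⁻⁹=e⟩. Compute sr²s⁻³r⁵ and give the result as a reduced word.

Multiply left to right, reducing at each step:
  s · r² = r⁷s⁻¹
  (r⁷s⁻¹) · s⁻³ = r⁷
  (r⁷) · r⁵ = r¹²

Answer: r¹²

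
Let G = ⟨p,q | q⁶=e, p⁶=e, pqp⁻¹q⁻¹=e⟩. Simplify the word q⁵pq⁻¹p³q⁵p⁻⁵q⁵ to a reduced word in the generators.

Multiply left to right, reducing at each step:
  (q⁵) · p = pq⁵
  (pq⁵) · q⁻¹ = pq⁴
  (pq⁴) · p³ = p⁴q⁴
  (p⁴q⁴) · q⁵ = p⁴q³
  (p⁴q³) · p⁻⁵ = p⁵q³
  (p⁵q³) · q⁵ = p⁵q²

Answer: p⁵q²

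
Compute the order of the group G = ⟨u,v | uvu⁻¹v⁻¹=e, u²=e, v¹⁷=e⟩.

Enumerate words in the generators, reducing via the relations: the distinct elements are
  {e, u, v, uv, v², v³, v⁴, v⁵, v⁶, v⁷, v⁸, v⁹, uv², uv³, uv⁴, uv⁵, uv⁶, uv⁷, uv⁸, uv⁹, v¹², v¹³, v¹¹, v¹⁰, v¹⁴, v¹⁵, v¹⁶, uv¹², uv¹³, uv¹¹, uv¹⁰, uv¹⁴, uv¹⁵, uv¹⁶}.
No further products give new elements, so |G| = 34.

Answer: 34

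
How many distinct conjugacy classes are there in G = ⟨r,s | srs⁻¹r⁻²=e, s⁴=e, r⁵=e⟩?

The conjugacy classes (representative and size) are:
  [e] (size 1), [r⁴] (size 4), [r²s] (size 5), [s²] (size 5), [r³s³] (size 5).
Class equation: 1 + 4 + 5 + 5 + 5 = 20 = |G|. So G has 5 conjugacy classes.

Answer: 5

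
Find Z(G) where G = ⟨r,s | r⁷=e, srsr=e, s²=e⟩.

An element z ∈ Z(G) iff z commutes with every generator.
For example e is central: e·r = r = r·e; e·s = s = s·e.
Whereas r ∉ Z(G) since r·s = rs ≠ r⁶s = s·r.
Checking each of the 14 elements this way gives Z(G) = {e}, of order 1.

Answer: {e}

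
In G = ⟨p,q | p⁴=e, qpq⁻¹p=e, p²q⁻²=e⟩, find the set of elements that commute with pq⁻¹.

⟨pq⁻¹⟩ ⊆ C_G(pq⁻¹) since powers of pq⁻¹ commute with pq⁻¹; so |C_G(pq⁻¹)| ≥ |⟨pq⁻¹⟩| = 4.
By orbit–stabilizer, |C_G(pq⁻¹)| = |G| / |conj. class of pq⁻¹| = 8 / 2 = 4.
The 4 elements commuting with pq⁻¹ are {e, p², pq⁻¹, pq}.

Answer: {e, p², pq⁻¹, pq}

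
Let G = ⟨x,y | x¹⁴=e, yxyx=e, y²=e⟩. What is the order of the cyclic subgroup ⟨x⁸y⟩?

|⟨x⁸y⟩| equals the order of x⁸y. Compute successive powers until reaching e:
  (x⁸y)¹ = x⁸y, (x⁸y)² = e.
The smallest positive k with (x⁸y)ᵏ = e is 2, so |⟨x⁸y⟩| = 2.

Answer: 2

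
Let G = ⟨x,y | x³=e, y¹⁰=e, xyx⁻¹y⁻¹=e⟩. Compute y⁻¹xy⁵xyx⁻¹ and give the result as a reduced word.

Multiply left to right, reducing at each step:
  (y⁹) · x = xy⁹
  (xy⁹) · y⁵ = xy⁴
  (xy⁴) · x = x²y⁴
  (x²y⁴) · y = x²y⁵
  (x²y⁵) · x⁻¹ = xy⁵

Answer: xy⁵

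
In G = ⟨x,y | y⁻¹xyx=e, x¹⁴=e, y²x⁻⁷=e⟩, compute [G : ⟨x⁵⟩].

First find ord(x⁵) by computing successive powers:
  (x⁵)¹ = x⁵, (x⁵)² = x¹⁰, (x⁵)³ = x, (x⁵)⁴ = x⁶, (x⁵)⁵ = x¹¹, (x⁵)⁶ = x², (x⁵)⁷ = x⁷, (x⁵)⁸ = x¹², (x⁵)⁹ = x³, (x⁵)¹⁰ = x⁸, (x⁵)¹¹ = x¹³, (x⁵)¹² = x⁴, (x⁵)¹³ = x⁹, (x⁵)¹⁴ = e.
So |⟨x⁵⟩| = ord(x⁵) = 14. With |G| = 28, by Lagrange [G : ⟨x⁵⟩] = 28/14 = 2.

Answer: 2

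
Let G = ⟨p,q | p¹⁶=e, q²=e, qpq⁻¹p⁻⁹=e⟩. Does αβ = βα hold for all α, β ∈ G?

p·q = pq but q·p = p⁹q, so p·q ≠ q·p and G is not abelian.

Answer: No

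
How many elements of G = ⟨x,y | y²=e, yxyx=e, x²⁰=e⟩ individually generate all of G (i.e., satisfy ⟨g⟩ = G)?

⟨g⟩ = G would require ord(g) = |G| = 40, but the maximum element order in G is 20 < 40. So G is not cyclic and no single element generates it: the count is 0.

Answer: 0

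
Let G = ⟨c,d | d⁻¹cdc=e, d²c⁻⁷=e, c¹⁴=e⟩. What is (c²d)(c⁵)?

Compute (c²d) · (c⁵) by multiplying left to right and reducing via the relations at each step:
  (c²d) · c⁵ = c⁴d⁻¹

Answer: c⁴d⁻¹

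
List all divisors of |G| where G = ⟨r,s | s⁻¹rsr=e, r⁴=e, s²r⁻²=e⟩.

|G| = 8 = 2³. By Lagrange's theorem the order of any subgroup divides 8; the divisors of 8 are 1, 2, 4, 8.

Answer: 1, 2, 4, 8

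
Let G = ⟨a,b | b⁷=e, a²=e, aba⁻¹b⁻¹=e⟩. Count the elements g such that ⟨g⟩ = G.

G is cyclic of order 14. An element generates G iff its order is 14, and a cyclic group of order 14 has exactly φ(14) = 6 such elements.

Answer: 6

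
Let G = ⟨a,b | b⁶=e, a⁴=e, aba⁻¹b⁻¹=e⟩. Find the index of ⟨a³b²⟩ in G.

First find ord(a³b²) by computing successive powers:
  (a³b²)¹ = a³b², (a³b²)² = a²b⁴, (a³b²)³ = a, (a³b²)⁴ = b², (a³b²)⁵ = a³b⁴, (a³b²)⁶ = a², (a³b²)⁷ = ab², (a³b²)⁸ = b⁴, (a³b²)⁹ = a³, (a³b²)¹⁰ = a²b², (a³b²)¹¹ = ab⁴, (a³b²)¹² = e.
So |⟨a³b²⟩| = ord(a³b²) = 12. With |G| = 24, by Lagrange [G : ⟨a³b²⟩] = 24/12 = 2.

Answer: 2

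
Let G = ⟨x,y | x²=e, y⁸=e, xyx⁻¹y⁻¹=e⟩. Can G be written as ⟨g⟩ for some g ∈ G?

|G| = 16, but the maximum element order in G is 8 < 16. No single element generates all of G, so G is not cyclic.

Answer: No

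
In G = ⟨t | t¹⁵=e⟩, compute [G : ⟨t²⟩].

First find ord(t²) by computing successive powers:
  (t²)¹ = t², (t²)² = t⁴, (t²)³ = t⁶, (t²)⁴ = t⁸, (t²)⁵ = t¹⁰, (t²)⁶ = t¹², (t²)⁷ = t¹⁴, (t²)⁸ = t, (t²)⁹ = t³, (t²)¹⁰ = t⁵, (t²)¹¹ = t⁷, (t²)¹² = t⁹, (t²)¹³ = t¹¹, (t²)¹⁴ = t¹³, (t²)¹⁵ = e.
So |⟨t²⟩| = ord(t²) = 15. With |G| = 15, by Lagrange [G : ⟨t²⟩] = 15/15 = 1.

Answer: 1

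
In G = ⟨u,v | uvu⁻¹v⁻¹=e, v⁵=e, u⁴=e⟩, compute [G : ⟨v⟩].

First find ord(v) by computing successive powers:
  v¹ = v, v² = v², v³ = v³, v⁴ = v⁴, v⁵ = e.
So |⟨v⟩| = ord(v) = 5. With |G| = 20, by Lagrange [G : ⟨v⟩] = 20/5 = 4.

Answer: 4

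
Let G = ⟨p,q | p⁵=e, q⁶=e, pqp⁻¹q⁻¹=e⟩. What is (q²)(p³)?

Compute (q²) · (p³) by multiplying left to right and reducing via the relations at each step:
  (q²) · p³ = p³q²

Answer: p³q²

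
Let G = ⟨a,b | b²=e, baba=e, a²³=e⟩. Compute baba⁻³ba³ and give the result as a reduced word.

Multiply left to right, reducing at each step:
  b · a = a²²b
  (a²²b) · b = a²²
  (a²²) · a⁻³ = a¹⁹
  (a¹⁹) · b = a¹⁹b
  (a¹⁹b) · a³ = a¹⁶b

Answer: a¹⁶b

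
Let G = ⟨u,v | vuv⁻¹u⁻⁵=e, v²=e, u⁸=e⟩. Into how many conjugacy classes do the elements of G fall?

The conjugacy classes (representative and size) are:
  [e] (size 1), [u⁵] (size 2), [u²] (size 1), [u⁷] (size 2), [u⁴] (size 1), [u⁶] (size 1), [v] (size 2), [u⁵v] (size 2), [u²v] (size 2), [u³v] (size 2).
Class equation: 1 + 2 + 1 + 2 + 1 + 1 + 2 + 2 + 2 + 2 = 16 = |G|. So G has 10 conjugacy classes.

Answer: 10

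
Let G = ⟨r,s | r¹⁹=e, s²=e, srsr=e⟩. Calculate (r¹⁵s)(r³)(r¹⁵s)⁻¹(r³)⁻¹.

[(r¹⁵s), (r³)] = (r¹⁵s)·(r³)·(r¹⁵s)⁻¹·(r³)⁻¹.
  (r¹⁵s) · (r³) = r¹²s
  (r¹²s) · (r¹⁵s) = r¹⁶
  (r¹⁶) · (r¹⁶) = r¹³

Answer: r¹³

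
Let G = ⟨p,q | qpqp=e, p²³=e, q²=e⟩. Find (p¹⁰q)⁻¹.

The order of (p¹⁰q) is 2 (smallest k with (p¹⁰q)ᵏ = e), so (p¹⁰q)⁻¹ = (p¹⁰q)¹ = p¹⁰q.
Check: (p¹⁰q) · (p¹⁰q) → (p¹⁰q) · p¹⁰ = q;   q · q = e, giving e as required.

Answer: p¹⁰q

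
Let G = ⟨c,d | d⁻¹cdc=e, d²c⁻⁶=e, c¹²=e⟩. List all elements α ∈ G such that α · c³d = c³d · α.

⟨c³d⟩ ⊆ C_G(c³d) since powers of c³d commute with c³d; so |C_G(c³d)| ≥ |⟨c³d⟩| = 4.
By orbit–stabilizer, |C_G(c³d)| = |G| / |conj. class of c³d| = 24 / 6 = 4.
The 4 elements commuting with c³d are {e, c⁶, c³d, c³d⁻¹}.

Answer: {e, c⁶, c³d, c³d⁻¹}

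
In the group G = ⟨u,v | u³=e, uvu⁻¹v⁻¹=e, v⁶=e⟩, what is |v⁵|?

Compute successive powers until reaching e:
  (v⁵)¹ = v⁵, (v⁵)² = v⁴, (v⁵)³ = v³, (v⁵)⁴ = v², (v⁵)⁵ = v, (v⁵)⁶ = e.
The smallest positive k with (v⁵)ᵏ = e is 6.

Answer: 6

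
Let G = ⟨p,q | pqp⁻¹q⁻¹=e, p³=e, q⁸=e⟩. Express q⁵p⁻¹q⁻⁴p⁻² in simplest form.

Multiply left to right, reducing at each step:
  (q⁵) · p⁻¹ = p²q⁵
  (p²q⁵) · q⁻⁴ = p²q
  (p²q) · p⁻² = q

Answer: q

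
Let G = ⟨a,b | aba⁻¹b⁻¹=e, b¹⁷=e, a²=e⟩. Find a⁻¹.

The order of a is 2 (smallest k with aᵏ = e), so a⁻¹ = a¹ = a.
Check: a · a → a · a = e, giving e as required.

Answer: a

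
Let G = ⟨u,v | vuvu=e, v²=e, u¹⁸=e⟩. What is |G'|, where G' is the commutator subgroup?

G' = [G, G] is generated by all commutators. The generator-pair commutators are: [u, v] = u².
The subgroup they normally generate is {e, u², u⁴, u⁶, u⁸, u¹⁰, u¹², u¹⁴, u¹⁶}, of order 9.
Check: |G/G'| = 36/9 = 4 is the order of the abelianisation.

Answer: 9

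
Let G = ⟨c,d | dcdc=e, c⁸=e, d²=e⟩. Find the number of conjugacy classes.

The conjugacy classes (representative and size) are:
  [e] (size 1), [c] (size 2), [c⁶] (size 2), [c³] (size 2), [c⁴] (size 1), [d] (size 4), [c⁵d] (size 4).
Class equation: 1 + 2 + 2 + 2 + 1 + 4 + 4 = 16 = |G|. So G has 7 conjugacy classes.

Answer: 7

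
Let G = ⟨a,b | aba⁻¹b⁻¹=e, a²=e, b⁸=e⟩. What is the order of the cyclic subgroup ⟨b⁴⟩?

|⟨b⁴⟩| equals the order of b⁴. Compute successive powers until reaching e:
  (b⁴)¹ = b⁴, (b⁴)² = e.
The smallest positive k with (b⁴)ᵏ = e is 2, so |⟨b⁴⟩| = 2.

Answer: 2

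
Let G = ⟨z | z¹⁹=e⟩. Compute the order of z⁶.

Compute successive powers until reaching e:
  (z⁶)¹ = z⁶, (z⁶)² = z¹², (z⁶)³ = z¹⁸, (z⁶)⁴ = z⁵, (z⁶)⁵ = z¹¹, (z⁶)⁶ = z¹⁷, (z⁶)⁷ = z⁴, (z⁶)⁸ = z¹⁰, (z⁶)⁹ = z¹⁶, (z⁶)¹⁰ = z³, (z⁶)¹¹ = z⁹, (z⁶)¹² = z¹⁵, (z⁶)¹³ = z², (z⁶)¹⁴ = z⁸, (z⁶)¹⁵ = z¹⁴, (z⁶)¹⁶ = z, (z⁶)¹⁷ = z⁷, (z⁶)¹⁸ = z¹³, (z⁶)¹⁹ = e.
The smallest positive k with (z⁶)ᵏ = e is 19.

Answer: 19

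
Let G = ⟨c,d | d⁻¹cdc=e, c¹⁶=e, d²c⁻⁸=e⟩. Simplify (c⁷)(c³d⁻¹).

Compute (c⁷) · (c³d⁻¹) by multiplying left to right and reducing via the relations at each step:
  (c⁷) · c³ = c¹⁰
  (c¹⁰) · d⁻¹ = c²d

Answer: c²d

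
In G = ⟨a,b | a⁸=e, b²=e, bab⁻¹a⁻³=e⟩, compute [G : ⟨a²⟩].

First find ord(a²) by computing successive powers:
  (a²)¹ = a², (a²)² = a⁴, (a²)³ = a⁶, (a²)⁴ = e.
So |⟨a²⟩| = ord(a²) = 4. With |G| = 16, by Lagrange [G : ⟨a²⟩] = 16/4 = 4.

Answer: 4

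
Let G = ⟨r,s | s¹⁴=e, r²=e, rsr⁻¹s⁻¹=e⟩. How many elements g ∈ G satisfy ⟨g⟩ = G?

⟨g⟩ = G would require ord(g) = |G| = 28, but the maximum element order in G is 14 < 28. So G is not cyclic and no single element generates it: the count is 0.

Answer: 0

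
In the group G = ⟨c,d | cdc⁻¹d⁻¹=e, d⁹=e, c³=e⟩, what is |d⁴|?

Compute successive powers until reaching e:
  (d⁴)¹ = d⁴, (d⁴)² = d⁸, (d⁴)³ = d³, (d⁴)⁴ = d⁷, (d⁴)⁵ = d², (d⁴)⁶ = d⁶, (d⁴)⁷ = d, (d⁴)⁸ = d⁵, (d⁴)⁹ = e.
The smallest positive k with (d⁴)ᵏ = e is 9.

Answer: 9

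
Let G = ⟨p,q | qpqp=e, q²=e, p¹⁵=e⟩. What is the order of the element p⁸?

Compute successive powers until reaching e:
  (p⁸)¹ = p⁸, (p⁸)² = p, (p⁸)³ = p⁹, (p⁸)⁴ = p², (p⁸)⁵ = p¹⁰, (p⁸)⁶ = p³, (p⁸)⁷ = p¹¹, (p⁸)⁸ = p⁴, (p⁸)⁹ = p¹², (p⁸)¹⁰ = p⁵, (p⁸)¹¹ = p¹³, (p⁸)¹² = p⁶, (p⁸)¹³ = p¹⁴, (p⁸)¹⁴ = p⁷, (p⁸)¹⁵ = e.
The smallest positive k with (p⁸)ᵏ = e is 15.

Answer: 15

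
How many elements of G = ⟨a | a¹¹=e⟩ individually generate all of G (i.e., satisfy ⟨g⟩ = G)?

G is cyclic of order 11. An element generates G iff its order is 11, and a cyclic group of order 11 has exactly φ(11) = 10 such elements.

Answer: 10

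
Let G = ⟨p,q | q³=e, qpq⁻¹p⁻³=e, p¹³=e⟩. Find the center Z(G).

An element z ∈ Z(G) iff z commutes with every generator.
For example e is central: e·p = p = p·e; e·q = q = q·e.
Whereas p ∉ Z(G) since p·q = pq ≠ p³q = q·p.
Checking each of the 39 elements this way gives Z(G) = {e}, of order 1.

Answer: {e}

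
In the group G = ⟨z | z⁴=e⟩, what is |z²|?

Compute successive powers until reaching e:
  (z²)¹ = z², (z²)² = e.
The smallest positive k with (z²)ᵏ = e is 2.

Answer: 2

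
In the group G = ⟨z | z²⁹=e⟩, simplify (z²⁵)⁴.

Compute successive powers of (z²⁵), reducing at each step:
  (z²⁵)²: (z²⁵) · z²⁵ = z²¹
  (z²⁵)³: (z²¹) · z²⁵ = z¹⁷
  (z²⁵)⁴: (z¹⁷) · z²⁵ = z¹³

Answer: z¹³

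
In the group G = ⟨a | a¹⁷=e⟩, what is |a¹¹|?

Compute successive powers until reaching e:
  (a¹¹)¹ = a¹¹, (a¹¹)² = a⁵, (a¹¹)³ = a¹⁶, (a¹¹)⁴ = a¹⁰, (a¹¹)⁵ = a⁴, (a¹¹)⁶ = a¹⁵, (a¹¹)⁷ = a⁹, (a¹¹)⁸ = a³, (a¹¹)⁹ = a¹⁴, (a¹¹)¹⁰ = a⁸, (a¹¹)¹¹ = a², (a¹¹)¹² = a¹³, (a¹¹)¹³ = a⁷, (a¹¹)¹⁴ = a, (a¹¹)¹⁵ = a¹², (a¹¹)¹⁶ = a⁶, (a¹¹)¹⁷ = e.
The smallest positive k with (a¹¹)ᵏ = e is 17.

Answer: 17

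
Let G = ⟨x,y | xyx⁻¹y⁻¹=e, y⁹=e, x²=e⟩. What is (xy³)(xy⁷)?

Compute (xy³) · (xy⁷) by multiplying left to right and reducing via the relations at each step:
  (xy³) · x = y³
  (y³) · y⁷ = y

Answer: y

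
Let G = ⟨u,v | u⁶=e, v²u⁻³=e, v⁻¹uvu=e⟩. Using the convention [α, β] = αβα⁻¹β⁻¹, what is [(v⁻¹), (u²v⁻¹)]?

[(v⁻¹), (u²v⁻¹)] = (v⁻¹)·(u²v⁻¹)·(v⁻¹)⁻¹·(u²v⁻¹)⁻¹.
  (v⁻¹) · (u²v⁻¹) = u
  u · v = uv
  (uv) · (u²v) = u²

Answer: u²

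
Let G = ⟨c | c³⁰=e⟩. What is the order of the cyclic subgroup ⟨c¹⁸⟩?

|⟨c¹⁸⟩| equals the order of c¹⁸. Compute successive powers until reaching e:
  (c¹⁸)¹ = c¹⁸, (c¹⁸)² = c⁶, (c¹⁸)³ = c²⁴, (c¹⁸)⁴ = c¹², (c¹⁸)⁵ = e.
The smallest positive k with (c¹⁸)ᵏ = e is 5, so |⟨c¹⁸⟩| = 5.

Answer: 5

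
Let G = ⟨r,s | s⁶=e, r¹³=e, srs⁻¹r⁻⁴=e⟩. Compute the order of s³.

Compute successive powers until reaching e:
  (s³)¹ = s³, (s³)² = e.
The smallest positive k with (s³)ᵏ = e is 2.

Answer: 2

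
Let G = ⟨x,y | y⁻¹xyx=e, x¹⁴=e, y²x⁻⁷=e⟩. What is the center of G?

An element z ∈ Z(G) iff z commutes with every generator.
For example x⁷ is central: (x⁷)·x = x⁸ = x·(x⁷); (x⁷)·y = y⁻¹ = y·(x⁷).
Whereas x ∉ Z(G) since x·y = xy ≠ x⁶y⁻¹ = y·x.
Checking each of the 28 elements this way gives Z(G) = {e, x⁷}, of order 2.

Answer: {e, x⁷}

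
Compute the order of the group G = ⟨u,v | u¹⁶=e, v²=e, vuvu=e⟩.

Enumerate words in the generators, reducing via the relations: the distinct elements are
  {e, u, v, uv, u², u³, u⁴, u⁵, u⁶, u⁷, u⁸, u⁹, u²v, u³v, u¹², u¹³, u¹¹, u¹⁰, u¹⁴, u¹⁵, u⁴v, u⁵v, u⁶v, u⁷v, u⁸v, u⁹v, u¹²v, u¹³v, u¹¹v, u¹⁰v, u¹⁴v, u¹⁵v}.
No further products give new elements, so |G| = 32.

Answer: 32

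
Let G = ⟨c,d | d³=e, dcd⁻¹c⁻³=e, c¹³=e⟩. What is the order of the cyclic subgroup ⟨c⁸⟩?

|⟨c⁸⟩| equals the order of c⁸. Compute successive powers until reaching e:
  (c⁸)¹ = c⁸, (c⁸)² = c³, (c⁸)³ = c¹¹, (c⁸)⁴ = c⁶, (c⁸)⁵ = c, (c⁸)⁶ = c⁹, (c⁸)⁷ = c⁴, (c⁸)⁸ = c¹², (c⁸)⁹ = c⁷, (c⁸)¹⁰ = c², (c⁸)¹¹ = c¹⁰, (c⁸)¹² = c⁵, (c⁸)¹³ = e.
The smallest positive k with (c⁸)ᵏ = e is 13, so |⟨c⁸⟩| = 13.

Answer: 13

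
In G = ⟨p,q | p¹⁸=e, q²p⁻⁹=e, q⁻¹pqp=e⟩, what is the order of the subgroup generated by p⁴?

|⟨p⁴⟩| equals the order of p⁴. Compute successive powers until reaching e:
  (p⁴)¹ = p⁴, (p⁴)² = p⁸, (p⁴)³ = p¹², (p⁴)⁴ = p¹⁶, (p⁴)⁵ = p², (p⁴)⁶ = p⁶, (p⁴)⁷ = p¹⁰, (p⁴)⁸ = p¹⁴, (p⁴)⁹ = e.
The smallest positive k with (p⁴)ᵏ = e is 9, so |⟨p⁴⟩| = 9.

Answer: 9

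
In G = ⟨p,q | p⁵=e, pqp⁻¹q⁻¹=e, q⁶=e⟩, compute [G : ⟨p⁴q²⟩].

First find ord(p⁴q²) by computing successive powers:
  (p⁴q²)¹ = p⁴q², (p⁴q²)² = p³q⁴, (p⁴q²)³ = p², (p⁴q²)⁴ = pq², (p⁴q²)⁵ = q⁴, (p⁴q²)⁶ = p⁴, (p⁴q²)⁷ = p³q², (p⁴q²)⁸ = p²q⁴, (p⁴q²)⁹ = p, (p⁴q²)¹⁰ = q², (p⁴q²)¹¹ = p⁴q⁴, (p⁴q²)¹² = p³, (p⁴q²)¹³ = p²q², (p⁴q²)¹⁴ = pq⁴, (p⁴q²)¹⁵ = e.
So |⟨p⁴q²⟩| = ord(p⁴q²) = 15. With |G| = 30, by Lagrange [G : ⟨p⁴q²⟩] = 30/15 = 2.

Answer: 2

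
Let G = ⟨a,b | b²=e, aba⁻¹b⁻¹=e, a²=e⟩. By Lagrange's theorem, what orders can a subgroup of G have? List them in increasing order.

|G| = 4 = 2². By Lagrange's theorem the order of any subgroup divides 4; the divisors of 4 are 1, 2, 4.

Answer: 1, 2, 4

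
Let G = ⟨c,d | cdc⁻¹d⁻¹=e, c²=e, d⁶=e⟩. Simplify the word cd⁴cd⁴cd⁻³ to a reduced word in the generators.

Multiply left to right, reducing at each step:
  c · d⁴ = cd⁴
  (cd⁴) · c = d⁴
  (d⁴) · d⁴ = d²
  (d²) · c = cd²
  (cd²) · d⁻³ = cd⁵

Answer: cd⁵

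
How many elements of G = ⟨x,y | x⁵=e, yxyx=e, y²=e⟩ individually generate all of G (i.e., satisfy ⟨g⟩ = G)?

⟨g⟩ = G would require ord(g) = |G| = 10, but the maximum element order in G is 5 < 10. So G is not cyclic and no single element generates it: the count is 0.

Answer: 0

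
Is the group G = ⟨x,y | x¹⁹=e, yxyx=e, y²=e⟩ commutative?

x·y = xy but y·x = x¹⁸y, so x·y ≠ y·x and G is not abelian.

Answer: No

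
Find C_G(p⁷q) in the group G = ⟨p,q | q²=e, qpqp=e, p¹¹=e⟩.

⟨p⁷q⟩ ⊆ C_G(p⁷q) since powers of p⁷q commute with p⁷q; so |C_G(p⁷q)| ≥ |⟨p⁷q⟩| = 2.
By orbit–stabilizer, |C_G(p⁷q)| = |G| / |conj. class of p⁷q| = 22 / 11 = 2.
The 2 elements commuting with p⁷q are {e, p⁷q}.

Answer: {e, p⁷q}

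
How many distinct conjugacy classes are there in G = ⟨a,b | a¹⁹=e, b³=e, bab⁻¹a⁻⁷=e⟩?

The conjugacy classes (representative and size) are:
  [e] (size 1), [a¹¹] (size 3), [a¹⁴] (size 3), [a⁶] (size 3), [a¹⁷] (size 3), [a¹²] (size 3), [a¹⁰] (size 3), [a²b] (size 19), [a¹⁸b²] (size 19).
Class equation: 1 + 3 + 3 + 3 + 3 + 3 + 3 + 19 + 19 = 57 = |G|. So G has 9 conjugacy classes.

Answer: 9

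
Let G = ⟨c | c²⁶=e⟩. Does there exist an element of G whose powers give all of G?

|G| = 26. The element c has order 26 (its powers give 26 distinct elements), so ⟨c⟩ = G and G is cyclic.

Answer: Yes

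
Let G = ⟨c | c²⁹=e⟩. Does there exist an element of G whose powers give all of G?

|G| = 29. The element c has order 29 (its powers give 29 distinct elements), so ⟨c⟩ = G and G is cyclic.

Answer: Yes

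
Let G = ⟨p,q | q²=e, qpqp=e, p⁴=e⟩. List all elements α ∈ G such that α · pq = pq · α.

⟨pq⟩ ⊆ C_G(pq) since powers of pq commute with pq; so |C_G(pq)| ≥ |⟨pq⟩| = 2.
By orbit–stabilizer, |C_G(pq)| = |G| / |conj. class of pq| = 8 / 2 = 4.
The 4 elements commuting with pq are {e, p², p³q, pq}.

Answer: {e, p², p³q, pq}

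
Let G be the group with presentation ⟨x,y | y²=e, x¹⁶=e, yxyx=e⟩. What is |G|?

Enumerate words in the generators, reducing via the relations: the distinct elements are
  {e, x, y, xy, x², x³, x⁴, x⁵, x⁶, x⁷, x⁸, x⁹, x²y, x³y, x¹², x¹³, x¹¹, x¹⁰, x¹⁴, x¹⁵, x⁴y, x⁵y, x⁶y, x⁷y, x⁸y, x⁹y, x¹²y, x¹³y, x¹¹y, x¹⁰y, x¹⁴y, x¹⁵y}.
No further products give new elements, so |G| = 32.

Answer: 32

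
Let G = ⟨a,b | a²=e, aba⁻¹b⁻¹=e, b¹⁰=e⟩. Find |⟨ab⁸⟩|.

|⟨ab⁸⟩| equals the order of ab⁸. Compute successive powers until reaching e:
  (ab⁸)¹ = ab⁸, (ab⁸)² = b⁶, (ab⁸)³ = ab⁴, (ab⁸)⁴ = b², (ab⁸)⁵ = a, (ab⁸)⁶ = b⁸, (ab⁸)⁷ = ab⁶, (ab⁸)⁸ = b⁴, (ab⁸)⁹ = ab², (ab⁸)¹⁰ = e.
The smallest positive k with (ab⁸)ᵏ = e is 10, so |⟨ab⁸⟩| = 10.

Answer: 10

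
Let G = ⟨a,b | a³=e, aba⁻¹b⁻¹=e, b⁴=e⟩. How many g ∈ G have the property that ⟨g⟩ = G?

G is cyclic of order 12. An element generates G iff its order is 12, and a cyclic group of order 12 has exactly φ(12) = 4 such elements.

Answer: 4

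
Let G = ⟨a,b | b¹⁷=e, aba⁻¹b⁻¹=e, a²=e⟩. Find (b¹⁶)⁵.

Compute successive powers of (b¹⁶), reducing at each step:
  (b¹⁶)²: (b¹⁶) · b¹⁶ = b¹⁵
  (b¹⁶)³: (b¹⁵) · b¹⁶ = b¹⁴
  (b¹⁶)⁴: (b¹⁴) · b¹⁶ = b¹³
  (b¹⁶)⁵: (b¹³) · b¹⁶ = b¹²

Answer: b¹²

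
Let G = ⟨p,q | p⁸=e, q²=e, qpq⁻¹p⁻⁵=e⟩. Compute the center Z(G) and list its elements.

An element z ∈ Z(G) iff z commutes with every generator.
For example p² is central: (p²)·p = p³ = p·(p²); (p²)·q = p²q = q·(p²).
Whereas p ∉ Z(G) since p·q = pq ≠ p⁵q = q·p.
Checking each of the 16 elements this way gives Z(G) = {e, p², p⁴, p⁶}, of order 4.

Answer: {e, p², p⁴, p⁶}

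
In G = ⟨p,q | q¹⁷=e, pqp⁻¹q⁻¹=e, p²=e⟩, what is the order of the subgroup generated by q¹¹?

|⟨q¹¹⟩| equals the order of q¹¹. Compute successive powers until reaching e:
  (q¹¹)¹ = q¹¹, (q¹¹)² = q⁵, (q¹¹)³ = q¹⁶, (q¹¹)⁴ = q¹⁰, (q¹¹)⁵ = q⁴, (q¹¹)⁶ = q¹⁵, (q¹¹)⁷ = q⁹, (q¹¹)⁸ = q³, (q¹¹)⁹ = q¹⁴, (q¹¹)¹⁰ = q⁸, (q¹¹)¹¹ = q², (q¹¹)¹² = q¹³, (q¹¹)¹³ = q⁷, (q¹¹)¹⁴ = q, (q¹¹)¹⁵ = q¹², (q¹¹)¹⁶ = q⁶, (q¹¹)¹⁷ = e.
The smallest positive k with (q¹¹)ᵏ = e is 17, so |⟨q¹¹⟩| = 17.

Answer: 17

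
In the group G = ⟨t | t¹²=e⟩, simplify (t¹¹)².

Compute successive powers of (t¹¹), reducing at each step:
  (t¹¹)²: (t¹¹) · t¹¹ = t¹⁰

Answer: t¹⁰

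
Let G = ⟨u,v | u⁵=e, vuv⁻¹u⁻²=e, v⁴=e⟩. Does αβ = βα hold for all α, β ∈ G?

u·v = uv but v·u = u²v, so u·v ≠ v·u and G is not abelian.

Answer: No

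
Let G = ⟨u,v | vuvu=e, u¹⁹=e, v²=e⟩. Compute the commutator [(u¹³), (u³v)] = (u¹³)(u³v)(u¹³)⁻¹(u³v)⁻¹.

[(u¹³), (u³v)] = (u¹³)·(u³v)·(u¹³)⁻¹·(u³v)⁻¹.
  (u¹³) · (u³v) = u¹⁶v
  (u¹⁶v) · (u⁶) = u¹⁰v
  (u¹⁰v) · (u³v) = u⁷

Answer: u⁷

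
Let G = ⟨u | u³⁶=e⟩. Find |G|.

G is generated by a single element, so G is cyclic. The relator gives u³⁶ = e and no smaller power is forced to be e, so the 36 powers {e, u, u², u³, u⁴, u⁵, u⁶, u⁷, u⁸, u⁹, u²², u²³, u²¹, u²⁰, u²⁴, u²⁵, u²⁶, u²⁷, u²⁸, u²⁹, u³², u³³, u³¹, u³⁰, u³⁴, u³⁵, u¹², u¹³, u¹¹, u¹⁰, u¹⁴, u¹⁵, u¹⁶, u¹⁷, u¹⁸, u¹⁹} are distinct. Hence |G| = 36.

Answer: 36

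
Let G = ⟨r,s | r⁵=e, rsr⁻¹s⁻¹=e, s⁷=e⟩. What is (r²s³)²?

Compute successive powers of (r²s³), reducing at each step:
  (r²s³)²: (r²s³) · r² = r⁴s³;   (r⁴s³) · s³ = r⁴s⁶

Answer: r⁴s⁶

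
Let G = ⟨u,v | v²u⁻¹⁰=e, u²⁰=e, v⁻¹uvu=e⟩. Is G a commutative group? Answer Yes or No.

u·v = uv but v·u = u⁹v⁻¹, so u·v ≠ v·u and G is not abelian.

Answer: No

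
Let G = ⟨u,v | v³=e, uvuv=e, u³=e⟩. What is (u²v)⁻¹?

The order of (u²v) is 3 (smallest k with (u²v)ᵏ = e), so (u²v)⁻¹ = (u²v)² = v²u.
Check: (u²v) · (v²u) → (u²v) · v² = u²;   (u²) · u = e, giving e as required.

Answer: v²u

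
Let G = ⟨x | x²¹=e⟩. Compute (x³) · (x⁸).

Compute (x³) · (x⁸) by multiplying left to right and reducing via the relations at each step:
  (x³) · x⁸ = x¹¹

Answer: x¹¹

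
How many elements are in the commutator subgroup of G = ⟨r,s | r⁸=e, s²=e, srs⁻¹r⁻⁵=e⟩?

G' = [G, G] is generated by all commutators. The generator-pair commutators are: [r, s] = r⁴.
The subgroup they normally generate is {e, r⁴}, of order 2.
Check: |G/G'| = 16/2 = 8 is the order of the abelianisation.

Answer: 2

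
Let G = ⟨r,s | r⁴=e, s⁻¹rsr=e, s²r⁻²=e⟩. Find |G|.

Enumerate words in the generators, reducing via the relations: the distinct elements are
  {e, r, s, rs, r², r³, s⁻¹, rs⁻¹}.
No further products give new elements, so |G| = 8.

Answer: 8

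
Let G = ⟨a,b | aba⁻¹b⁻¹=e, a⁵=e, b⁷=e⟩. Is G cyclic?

|G| = 35. The element ab has order 35 (its powers give 35 distinct elements), so ⟨ab⟩ = G and G is cyclic.

Answer: Yes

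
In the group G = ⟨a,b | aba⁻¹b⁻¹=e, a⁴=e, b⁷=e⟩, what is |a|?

Compute successive powers until reaching e:
  a¹ = a, a² = a², a³ = a³, a⁴ = e.
The smallest positive k with aᵏ = e is 4.

Answer: 4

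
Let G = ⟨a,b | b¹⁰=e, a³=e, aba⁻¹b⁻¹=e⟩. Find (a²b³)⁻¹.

The order of (a²b³) is 30 (smallest k with (a²b³)ᵏ = e), so (a²b³)⁻¹ = (a²b³)²⁹ = ab⁷.
Check: (a²b³) · (ab⁷) → (a²b³) · a = b³;   (b³) · b⁷ = e, giving e as required.

Answer: ab⁷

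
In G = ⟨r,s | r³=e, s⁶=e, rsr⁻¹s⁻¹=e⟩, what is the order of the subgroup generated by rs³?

|⟨rs³⟩| equals the order of rs³. Compute successive powers until reaching e:
  (rs³)¹ = rs³, (rs³)² = r², (rs³)³ = s³, (rs³)⁴ = r, (rs³)⁵ = r²s³, (rs³)⁶ = e.
The smallest positive k with (rs³)ᵏ = e is 6, so |⟨rs³⟩| = 6.

Answer: 6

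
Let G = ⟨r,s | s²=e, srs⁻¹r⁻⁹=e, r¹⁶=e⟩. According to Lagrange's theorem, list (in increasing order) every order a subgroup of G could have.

|G| = 32 = 2⁵. By Lagrange's theorem the order of any subgroup divides 32; the divisors of 32 are 1, 2, 4, 8, 16, 32.

Answer: 1, 2, 4, 8, 16, 32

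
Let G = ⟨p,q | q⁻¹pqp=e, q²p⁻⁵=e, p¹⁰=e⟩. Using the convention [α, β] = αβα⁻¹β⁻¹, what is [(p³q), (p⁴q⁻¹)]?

[(p³q), (p⁴q⁻¹)] = (p³q)·(p⁴q⁻¹)·(p³q)⁻¹·(p⁴q⁻¹)⁻¹.
  (p³q) · (p⁴q⁻¹) = p⁹
  (p⁹) · (p³q⁻¹) = p²q⁻¹
  (p²q⁻¹) · (p⁴q) = p⁸

Answer: p⁸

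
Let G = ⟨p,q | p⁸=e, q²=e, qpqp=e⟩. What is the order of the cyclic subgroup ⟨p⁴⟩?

|⟨p⁴⟩| equals the order of p⁴. Compute successive powers until reaching e:
  (p⁴)¹ = p⁴, (p⁴)² = e.
The smallest positive k with (p⁴)ᵏ = e is 2, so |⟨p⁴⟩| = 2.

Answer: 2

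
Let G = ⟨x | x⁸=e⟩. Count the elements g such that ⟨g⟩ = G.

G is cyclic of order 8. An element generates G iff its order is 8, and a cyclic group of order 8 has exactly φ(8) = 4 such elements.

Answer: 4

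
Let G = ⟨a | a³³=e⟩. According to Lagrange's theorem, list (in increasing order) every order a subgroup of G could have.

|G| = 33 = 3 · 11. By Lagrange's theorem the order of any subgroup divides 33; the divisors of 33 are 1, 3, 11, 33.

Answer: 1, 3, 11, 33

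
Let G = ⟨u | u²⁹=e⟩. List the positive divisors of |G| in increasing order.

|G| = 29 = 29. By Lagrange's theorem the order of any subgroup divides 29; the divisors of 29 are 1, 29.

Answer: 1, 29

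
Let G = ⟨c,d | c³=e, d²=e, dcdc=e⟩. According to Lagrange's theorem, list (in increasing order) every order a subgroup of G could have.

|G| = 6 = 2 · 3. By Lagrange's theorem the order of any subgroup divides 6; the divisors of 6 are 1, 2, 3, 6.

Answer: 1, 2, 3, 6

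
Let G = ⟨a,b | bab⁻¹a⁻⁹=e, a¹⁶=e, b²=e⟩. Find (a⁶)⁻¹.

The order of (a⁶) is 8 (smallest k with (a⁶)ᵏ = e), so (a⁶)⁻¹ = (a⁶)⁷ = a¹⁰.
Check: (a⁶) · (a¹⁰) → (a⁶) · a¹⁰ = e, giving e as required.

Answer: a¹⁰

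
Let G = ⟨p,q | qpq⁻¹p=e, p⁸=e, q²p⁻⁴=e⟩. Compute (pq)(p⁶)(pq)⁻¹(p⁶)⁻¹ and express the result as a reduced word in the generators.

[(pq), (p⁶)] = (pq)·(p⁶)·(pq)⁻¹·(p⁶)⁻¹.
  (pq) · (p⁶) = p³q
  (p³q) · (pq⁻¹) = p²
  (p²) · (p²) = p⁴

Answer: p⁴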